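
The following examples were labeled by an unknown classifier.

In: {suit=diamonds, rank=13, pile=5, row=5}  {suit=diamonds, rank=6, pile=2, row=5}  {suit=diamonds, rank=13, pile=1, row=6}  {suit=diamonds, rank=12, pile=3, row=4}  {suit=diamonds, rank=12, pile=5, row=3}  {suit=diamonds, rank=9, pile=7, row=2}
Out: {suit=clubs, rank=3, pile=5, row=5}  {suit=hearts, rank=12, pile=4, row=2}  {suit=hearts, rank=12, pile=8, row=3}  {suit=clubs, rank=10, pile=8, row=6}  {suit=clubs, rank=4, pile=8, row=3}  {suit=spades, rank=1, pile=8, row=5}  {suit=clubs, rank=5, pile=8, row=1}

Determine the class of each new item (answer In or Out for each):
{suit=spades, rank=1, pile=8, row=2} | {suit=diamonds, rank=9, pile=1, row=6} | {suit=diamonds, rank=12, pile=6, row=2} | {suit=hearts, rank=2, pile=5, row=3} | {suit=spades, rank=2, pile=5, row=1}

A rule that fits every label: suit is diamonds — true of each 'In' example, false of each 'Out' one.
{suit=spades, rank=1, pile=8, row=2}: Out (suit is spades).
{suit=diamonds, rank=9, pile=1, row=6}: In (suit is diamonds).
{suit=diamonds, rank=12, pile=6, row=2}: In (suit is diamonds).
{suit=hearts, rank=2, pile=5, row=3}: Out (suit is hearts).
{suit=spades, rank=2, pile=5, row=1}: Out (suit is spades).

Out, In, In, Out, Out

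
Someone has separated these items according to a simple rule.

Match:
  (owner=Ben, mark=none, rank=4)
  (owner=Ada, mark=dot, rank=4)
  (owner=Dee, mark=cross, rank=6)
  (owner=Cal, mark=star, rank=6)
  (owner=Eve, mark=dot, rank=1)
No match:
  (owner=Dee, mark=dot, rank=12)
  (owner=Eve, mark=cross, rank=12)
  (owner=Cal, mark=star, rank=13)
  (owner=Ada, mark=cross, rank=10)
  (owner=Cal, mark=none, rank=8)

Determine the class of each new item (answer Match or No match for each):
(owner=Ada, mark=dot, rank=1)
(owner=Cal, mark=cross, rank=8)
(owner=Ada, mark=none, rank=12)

Every 'Match' example satisfies: rank ≤ 6. None of the 'No match' examples do.
(owner=Ada, mark=dot, rank=1): rank = 1 — fits, so Match. (owner=Cal, mark=cross, rank=8): rank = 8 — fails this test, so No match. (owner=Ada, mark=none, rank=12): rank = 12 — fails this test, so No match.

Match, No match, No match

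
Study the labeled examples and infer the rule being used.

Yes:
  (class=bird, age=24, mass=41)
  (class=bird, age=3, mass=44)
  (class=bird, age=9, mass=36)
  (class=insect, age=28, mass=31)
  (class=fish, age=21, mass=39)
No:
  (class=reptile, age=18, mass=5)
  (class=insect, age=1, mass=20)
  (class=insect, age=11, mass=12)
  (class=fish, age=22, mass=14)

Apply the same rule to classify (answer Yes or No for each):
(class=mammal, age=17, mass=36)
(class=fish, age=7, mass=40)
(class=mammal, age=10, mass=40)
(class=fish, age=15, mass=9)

Yes, Yes, Yes, No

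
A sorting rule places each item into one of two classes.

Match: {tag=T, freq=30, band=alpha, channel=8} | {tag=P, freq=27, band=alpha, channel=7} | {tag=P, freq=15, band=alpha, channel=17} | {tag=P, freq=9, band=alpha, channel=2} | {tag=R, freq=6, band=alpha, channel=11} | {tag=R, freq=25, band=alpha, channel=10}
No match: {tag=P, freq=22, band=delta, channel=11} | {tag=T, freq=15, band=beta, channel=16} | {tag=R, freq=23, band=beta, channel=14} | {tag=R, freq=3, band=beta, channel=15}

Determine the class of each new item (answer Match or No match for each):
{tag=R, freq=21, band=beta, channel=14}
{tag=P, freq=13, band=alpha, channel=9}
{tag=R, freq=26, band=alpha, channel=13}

The rule appears to be: band is alpha.

No match, Match, Match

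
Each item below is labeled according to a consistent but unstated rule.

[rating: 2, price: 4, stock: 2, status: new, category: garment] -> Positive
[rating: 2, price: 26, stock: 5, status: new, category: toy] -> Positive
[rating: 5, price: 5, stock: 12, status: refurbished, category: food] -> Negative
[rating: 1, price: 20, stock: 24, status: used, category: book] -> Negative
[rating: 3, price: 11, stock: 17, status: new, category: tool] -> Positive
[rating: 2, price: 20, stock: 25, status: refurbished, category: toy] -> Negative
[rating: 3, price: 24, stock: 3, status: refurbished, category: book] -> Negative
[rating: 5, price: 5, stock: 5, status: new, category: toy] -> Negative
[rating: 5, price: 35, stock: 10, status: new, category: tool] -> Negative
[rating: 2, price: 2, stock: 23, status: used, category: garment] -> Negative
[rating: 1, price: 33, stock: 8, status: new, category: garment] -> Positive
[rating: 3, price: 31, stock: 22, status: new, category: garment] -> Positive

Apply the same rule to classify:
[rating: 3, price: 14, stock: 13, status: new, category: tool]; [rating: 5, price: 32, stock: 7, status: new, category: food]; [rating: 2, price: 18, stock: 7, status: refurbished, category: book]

Positive, Negative, Negative

The rule appears to be: status is new AND rating ≤ 3.
[rating: 3, price: 14, stock: 13, status: new, category: tool]: Positive (status is new, rating = 3).
[rating: 5, price: 32, stock: 7, status: new, category: food]: Negative (status is new, rating = 5).
[rating: 2, price: 18, stock: 7, status: refurbished, category: book]: Negative (status is refurbished, rating = 2).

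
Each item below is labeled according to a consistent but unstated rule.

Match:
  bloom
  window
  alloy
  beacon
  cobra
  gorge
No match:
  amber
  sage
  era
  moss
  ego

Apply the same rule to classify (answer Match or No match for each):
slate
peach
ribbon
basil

The classifier is using: length ≥ 5 AND contains 'o'.
slate: length 5, no 'o' — doesn't qualify, so No match. peach: length 5, no 'o' — doesn't qualify, so No match. ribbon: length 6, has 'o' — meets the rule, so Match. basil: length 5, no 'o' — doesn't qualify, so No match.

No match, No match, Match, No match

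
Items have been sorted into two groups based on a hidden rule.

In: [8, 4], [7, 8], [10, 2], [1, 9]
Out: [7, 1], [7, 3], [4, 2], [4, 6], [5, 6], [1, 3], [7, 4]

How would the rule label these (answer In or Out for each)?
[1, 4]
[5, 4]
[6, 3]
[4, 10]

The pattern is that an item is 'In' exactly when: max ≥ 8.
[1, 4]: max 4 — fails the rule, so Out. [5, 4]: max 5 — fails the rule, so Out. [6, 3]: max 6 — fails the rule, so Out. [4, 10]: max 10 — fits, so In.

Out, Out, Out, In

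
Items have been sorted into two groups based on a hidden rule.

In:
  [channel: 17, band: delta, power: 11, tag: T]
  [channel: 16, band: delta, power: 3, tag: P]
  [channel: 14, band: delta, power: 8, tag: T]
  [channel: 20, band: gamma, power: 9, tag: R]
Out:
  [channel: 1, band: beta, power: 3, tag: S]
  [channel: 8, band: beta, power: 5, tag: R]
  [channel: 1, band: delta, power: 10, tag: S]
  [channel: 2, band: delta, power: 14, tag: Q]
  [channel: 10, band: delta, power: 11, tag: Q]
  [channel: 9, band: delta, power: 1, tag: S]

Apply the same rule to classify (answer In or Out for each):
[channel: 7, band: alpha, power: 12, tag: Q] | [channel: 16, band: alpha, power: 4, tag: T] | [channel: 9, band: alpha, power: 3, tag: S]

Out, In, Out

The simplest hypothesis consistent with all the labels is: channel ≥ 14.
[channel: 7, band: alpha, power: 12, tag: Q]: channel = 7 — doesn't qualify, so Out. [channel: 16, band: alpha, power: 4, tag: T]: channel = 16 — matches, so In. [channel: 9, band: alpha, power: 3, tag: S]: channel = 9 — doesn't qualify, so Out.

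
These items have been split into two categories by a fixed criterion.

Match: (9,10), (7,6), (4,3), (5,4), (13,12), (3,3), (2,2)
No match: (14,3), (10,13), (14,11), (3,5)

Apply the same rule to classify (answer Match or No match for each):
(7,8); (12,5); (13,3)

One predicate separates the groups cleanly: |first − second| ≤ 1.

Match, No match, No match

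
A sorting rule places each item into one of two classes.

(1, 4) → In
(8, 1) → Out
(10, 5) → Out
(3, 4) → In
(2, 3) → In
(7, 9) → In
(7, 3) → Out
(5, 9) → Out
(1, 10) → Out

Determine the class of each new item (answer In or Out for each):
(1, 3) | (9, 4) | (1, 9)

In, Out, Out

The pattern is that an item is 'In' exactly when: |first − second| ≤ 3.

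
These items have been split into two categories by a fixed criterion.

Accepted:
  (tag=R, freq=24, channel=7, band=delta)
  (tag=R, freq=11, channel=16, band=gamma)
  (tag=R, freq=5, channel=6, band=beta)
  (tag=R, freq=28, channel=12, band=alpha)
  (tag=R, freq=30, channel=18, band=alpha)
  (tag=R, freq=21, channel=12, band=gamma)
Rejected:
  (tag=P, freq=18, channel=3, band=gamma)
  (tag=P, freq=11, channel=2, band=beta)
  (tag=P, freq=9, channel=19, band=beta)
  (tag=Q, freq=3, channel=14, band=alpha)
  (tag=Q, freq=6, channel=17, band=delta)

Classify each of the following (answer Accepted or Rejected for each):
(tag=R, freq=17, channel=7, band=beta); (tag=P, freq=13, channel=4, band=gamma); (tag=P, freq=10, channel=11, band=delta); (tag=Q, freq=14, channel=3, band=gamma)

Accepted, Rejected, Rejected, Rejected

'Accepted' ⟺ tag is R.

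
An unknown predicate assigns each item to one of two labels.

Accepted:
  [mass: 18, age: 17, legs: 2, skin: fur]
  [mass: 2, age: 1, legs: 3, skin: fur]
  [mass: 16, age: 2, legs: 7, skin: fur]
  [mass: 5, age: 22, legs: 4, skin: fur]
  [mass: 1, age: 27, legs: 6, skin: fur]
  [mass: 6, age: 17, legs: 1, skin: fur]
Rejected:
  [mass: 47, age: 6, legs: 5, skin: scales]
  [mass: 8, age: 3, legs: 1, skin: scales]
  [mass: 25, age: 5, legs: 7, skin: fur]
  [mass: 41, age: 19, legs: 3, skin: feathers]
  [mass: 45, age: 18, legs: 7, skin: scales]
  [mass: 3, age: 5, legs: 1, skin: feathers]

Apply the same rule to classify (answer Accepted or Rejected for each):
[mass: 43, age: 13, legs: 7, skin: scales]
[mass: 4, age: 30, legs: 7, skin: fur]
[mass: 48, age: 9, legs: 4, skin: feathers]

Rejected, Accepted, Rejected

The rule appears to be: skin is fur AND mass ≤ 18.
Rejected: [mass: 43, age: 13, legs: 7, skin: scales], since skin is scales, mass = 43.
Accepted: [mass: 4, age: 30, legs: 7, skin: fur], since skin is fur, mass = 4.
Rejected: [mass: 48, age: 9, legs: 4, skin: feathers], since skin is feathers, mass = 48.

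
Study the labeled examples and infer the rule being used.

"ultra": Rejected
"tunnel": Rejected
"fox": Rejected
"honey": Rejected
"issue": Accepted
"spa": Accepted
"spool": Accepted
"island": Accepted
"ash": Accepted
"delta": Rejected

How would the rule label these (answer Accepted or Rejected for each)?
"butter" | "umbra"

The simplest hypothesis consistent with all the labels is: contains 's'.
"butter": no 's', does not pass → Rejected.
"umbra": no 's', does not pass → Rejected.

Rejected, Rejected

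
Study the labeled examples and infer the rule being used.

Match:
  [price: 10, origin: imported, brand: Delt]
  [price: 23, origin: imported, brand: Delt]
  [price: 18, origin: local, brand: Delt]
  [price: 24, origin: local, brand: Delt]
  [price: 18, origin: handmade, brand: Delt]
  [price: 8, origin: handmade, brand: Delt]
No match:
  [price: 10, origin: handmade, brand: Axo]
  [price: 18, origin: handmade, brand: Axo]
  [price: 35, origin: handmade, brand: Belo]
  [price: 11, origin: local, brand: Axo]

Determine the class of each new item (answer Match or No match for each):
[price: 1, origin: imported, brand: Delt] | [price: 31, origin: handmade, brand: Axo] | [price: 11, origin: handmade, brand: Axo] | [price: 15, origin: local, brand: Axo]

Match, No match, No match, No match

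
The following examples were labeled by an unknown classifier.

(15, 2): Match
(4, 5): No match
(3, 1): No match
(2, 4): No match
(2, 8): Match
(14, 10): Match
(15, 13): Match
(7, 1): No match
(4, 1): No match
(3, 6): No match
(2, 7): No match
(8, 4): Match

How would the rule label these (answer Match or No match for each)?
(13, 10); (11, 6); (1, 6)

Match, Match, No match

The common property of the 'Match' items is: sum ≥ 10. No 'No match' item has it.
(13, 10): 13+10 = 23, satisfies this → Match. (11, 6): 11+6 = 17, satisfies this → Match. (1, 6): 1+6 = 7, does not satisfy this → No match.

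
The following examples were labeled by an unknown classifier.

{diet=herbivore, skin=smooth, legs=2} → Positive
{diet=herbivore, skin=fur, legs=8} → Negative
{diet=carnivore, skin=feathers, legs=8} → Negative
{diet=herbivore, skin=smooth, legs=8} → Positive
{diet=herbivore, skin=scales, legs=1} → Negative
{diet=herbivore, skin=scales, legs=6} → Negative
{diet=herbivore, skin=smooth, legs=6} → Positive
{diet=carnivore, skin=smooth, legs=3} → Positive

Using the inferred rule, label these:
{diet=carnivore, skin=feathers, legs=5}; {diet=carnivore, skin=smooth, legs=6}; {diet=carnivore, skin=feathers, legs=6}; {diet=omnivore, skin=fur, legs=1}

Negative, Positive, Negative, Negative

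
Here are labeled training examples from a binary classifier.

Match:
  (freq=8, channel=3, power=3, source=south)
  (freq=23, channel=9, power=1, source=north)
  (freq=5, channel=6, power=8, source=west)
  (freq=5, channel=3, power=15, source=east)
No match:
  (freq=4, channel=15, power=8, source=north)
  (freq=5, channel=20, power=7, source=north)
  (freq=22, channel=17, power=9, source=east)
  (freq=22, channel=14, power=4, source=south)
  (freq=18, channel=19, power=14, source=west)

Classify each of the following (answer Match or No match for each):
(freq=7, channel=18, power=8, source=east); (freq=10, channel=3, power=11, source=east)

No match, Match

The simplest hypothesis consistent with all the labels is: channel ≤ 9.
(freq=7, channel=18, power=8, source=east): channel = 18 — does not fit, so No match.
(freq=10, channel=3, power=11, source=east): channel = 3 — passes, so Match.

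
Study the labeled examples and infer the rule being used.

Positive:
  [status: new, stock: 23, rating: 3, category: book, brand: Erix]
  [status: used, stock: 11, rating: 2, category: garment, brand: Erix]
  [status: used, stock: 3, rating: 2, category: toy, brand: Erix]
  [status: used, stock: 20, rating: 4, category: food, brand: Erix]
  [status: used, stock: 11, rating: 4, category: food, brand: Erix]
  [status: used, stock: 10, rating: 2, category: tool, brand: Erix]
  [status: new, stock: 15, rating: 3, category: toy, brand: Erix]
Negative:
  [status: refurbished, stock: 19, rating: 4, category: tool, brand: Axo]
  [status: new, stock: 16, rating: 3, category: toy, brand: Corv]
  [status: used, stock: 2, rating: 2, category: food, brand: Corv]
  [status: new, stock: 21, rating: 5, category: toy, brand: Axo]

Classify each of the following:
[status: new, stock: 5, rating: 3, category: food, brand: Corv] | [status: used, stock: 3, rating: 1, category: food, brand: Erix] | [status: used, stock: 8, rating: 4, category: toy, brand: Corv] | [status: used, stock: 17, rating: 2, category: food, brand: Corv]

Every 'Positive' example satisfies: brand is Erix. None of the 'Negative' examples do.
[status: new, stock: 5, rating: 3, category: food, brand: Corv] → brand is Corv → Negative.
[status: used, stock: 3, rating: 1, category: food, brand: Erix] → brand is Erix → Positive.
[status: used, stock: 8, rating: 4, category: toy, brand: Corv] → brand is Corv → Negative.
[status: used, stock: 17, rating: 2, category: food, brand: Corv] → brand is Corv → Negative.

Negative, Positive, Negative, Negative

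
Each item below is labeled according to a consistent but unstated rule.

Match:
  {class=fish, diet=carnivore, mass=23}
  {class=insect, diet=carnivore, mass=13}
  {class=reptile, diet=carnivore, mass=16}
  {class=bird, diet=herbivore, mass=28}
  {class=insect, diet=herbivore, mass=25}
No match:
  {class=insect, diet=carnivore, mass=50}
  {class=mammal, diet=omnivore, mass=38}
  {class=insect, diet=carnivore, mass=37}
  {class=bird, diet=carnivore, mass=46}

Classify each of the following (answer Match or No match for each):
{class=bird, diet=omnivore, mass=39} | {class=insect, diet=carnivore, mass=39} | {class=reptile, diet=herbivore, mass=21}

The pattern is that an item is 'Match' exactly when: mass ≤ 28.
No match: {class=bird, diet=omnivore, mass=39}, since mass = 39. No match: {class=insect, diet=carnivore, mass=39}, since mass = 39. Match: {class=reptile, diet=herbivore, mass=21}, since mass = 21.

No match, No match, Match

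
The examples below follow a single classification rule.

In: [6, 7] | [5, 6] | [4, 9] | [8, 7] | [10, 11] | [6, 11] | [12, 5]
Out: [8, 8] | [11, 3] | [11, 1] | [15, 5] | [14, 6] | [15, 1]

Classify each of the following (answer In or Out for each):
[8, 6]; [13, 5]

Out, Out

'In' ⟺ sum is odd.
[8, 6]: Out (8+6 = 14).
[13, 5]: Out (13+5 = 18).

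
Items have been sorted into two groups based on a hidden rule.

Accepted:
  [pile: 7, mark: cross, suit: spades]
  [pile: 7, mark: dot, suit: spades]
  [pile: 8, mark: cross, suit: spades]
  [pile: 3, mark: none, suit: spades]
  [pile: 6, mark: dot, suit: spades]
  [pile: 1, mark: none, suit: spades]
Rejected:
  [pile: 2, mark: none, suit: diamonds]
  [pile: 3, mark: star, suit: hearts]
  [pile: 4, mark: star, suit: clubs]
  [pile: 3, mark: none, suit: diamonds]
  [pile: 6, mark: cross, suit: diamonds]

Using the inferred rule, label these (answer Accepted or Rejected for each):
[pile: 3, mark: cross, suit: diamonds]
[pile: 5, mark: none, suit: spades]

Rejected, Accepted

The simplest hypothesis consistent with all the labels is: suit is spades.
[pile: 3, mark: cross, suit: diamonds] → suit is diamonds → Rejected.
[pile: 5, mark: none, suit: spades] → suit is spades → Accepted.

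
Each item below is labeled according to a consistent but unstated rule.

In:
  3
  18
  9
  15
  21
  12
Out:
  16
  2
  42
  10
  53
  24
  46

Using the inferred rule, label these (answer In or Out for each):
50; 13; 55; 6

The distinguishing property — multiple of 3 AND at most 21 — holds for all the 'In' cases and none of the 'Out' cases.
50: 50 = 3·16 + 2, 50 > 21 — doesn't match, so Out. 13: 13 = 3·4 + 1, 13 ≤ 21 — doesn't match, so Out. 55: 55 = 3·18 + 1, 55 > 21 — doesn't match, so Out. 6: 6 = 3·2, 6 ≤ 21 — matches, so In.

Out, Out, Out, In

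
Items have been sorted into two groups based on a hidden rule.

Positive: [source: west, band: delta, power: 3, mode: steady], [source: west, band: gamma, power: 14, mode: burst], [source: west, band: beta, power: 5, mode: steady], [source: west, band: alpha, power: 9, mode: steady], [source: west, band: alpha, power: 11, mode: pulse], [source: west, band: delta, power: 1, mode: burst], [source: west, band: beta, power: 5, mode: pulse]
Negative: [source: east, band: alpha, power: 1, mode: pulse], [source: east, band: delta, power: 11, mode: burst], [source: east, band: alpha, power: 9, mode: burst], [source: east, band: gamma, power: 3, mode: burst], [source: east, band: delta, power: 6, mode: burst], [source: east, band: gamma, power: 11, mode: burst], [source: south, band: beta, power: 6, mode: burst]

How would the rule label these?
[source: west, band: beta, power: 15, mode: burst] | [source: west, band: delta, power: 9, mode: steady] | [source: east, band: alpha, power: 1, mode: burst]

Positive, Positive, Negative

The pattern is that an item is 'Positive' exactly when: source is west.
[source: west, band: beta, power: 15, mode: burst]: source is west — passes, so Positive.
[source: west, band: delta, power: 9, mode: steady]: source is west — passes, so Positive.
[source: east, band: alpha, power: 1, mode: burst]: source is east — doesn't match, so Negative.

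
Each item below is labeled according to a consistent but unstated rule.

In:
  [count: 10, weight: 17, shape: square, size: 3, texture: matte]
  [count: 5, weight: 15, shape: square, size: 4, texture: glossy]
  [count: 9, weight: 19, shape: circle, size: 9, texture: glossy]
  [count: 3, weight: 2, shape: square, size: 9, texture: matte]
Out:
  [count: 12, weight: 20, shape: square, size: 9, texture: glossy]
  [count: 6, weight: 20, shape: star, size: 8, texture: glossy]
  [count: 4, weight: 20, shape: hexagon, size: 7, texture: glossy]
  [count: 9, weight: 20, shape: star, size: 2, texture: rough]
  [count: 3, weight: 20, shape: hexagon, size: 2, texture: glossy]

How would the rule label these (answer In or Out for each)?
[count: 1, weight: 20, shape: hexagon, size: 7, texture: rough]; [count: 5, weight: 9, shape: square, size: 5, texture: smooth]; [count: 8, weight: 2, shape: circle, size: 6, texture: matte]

Rule: weight ≤ 19. This holds for each 'In' example and fails for each 'Out' one.
[count: 1, weight: 20, shape: hexagon, size: 7, texture: rough]: Out (weight = 20).
[count: 5, weight: 9, shape: square, size: 5, texture: smooth]: In (weight = 9).
[count: 8, weight: 2, shape: circle, size: 6, texture: matte]: In (weight = 2).

Out, In, In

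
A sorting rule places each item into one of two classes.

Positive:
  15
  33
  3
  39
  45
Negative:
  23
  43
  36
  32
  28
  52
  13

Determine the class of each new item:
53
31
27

Negative, Negative, Positive

Every 'Positive' example satisfies: ≡ 3 (mod 6). None of the 'Negative' examples do.
Negative: 53, since 53 mod 6 = 5. Negative: 31, since 31 mod 6 = 1. Positive: 27, since 27 mod 6 = 3.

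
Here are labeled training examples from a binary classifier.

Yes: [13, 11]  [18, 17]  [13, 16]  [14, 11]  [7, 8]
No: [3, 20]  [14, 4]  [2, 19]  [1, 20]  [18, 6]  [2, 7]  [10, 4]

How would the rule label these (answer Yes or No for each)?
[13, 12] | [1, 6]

Yes, No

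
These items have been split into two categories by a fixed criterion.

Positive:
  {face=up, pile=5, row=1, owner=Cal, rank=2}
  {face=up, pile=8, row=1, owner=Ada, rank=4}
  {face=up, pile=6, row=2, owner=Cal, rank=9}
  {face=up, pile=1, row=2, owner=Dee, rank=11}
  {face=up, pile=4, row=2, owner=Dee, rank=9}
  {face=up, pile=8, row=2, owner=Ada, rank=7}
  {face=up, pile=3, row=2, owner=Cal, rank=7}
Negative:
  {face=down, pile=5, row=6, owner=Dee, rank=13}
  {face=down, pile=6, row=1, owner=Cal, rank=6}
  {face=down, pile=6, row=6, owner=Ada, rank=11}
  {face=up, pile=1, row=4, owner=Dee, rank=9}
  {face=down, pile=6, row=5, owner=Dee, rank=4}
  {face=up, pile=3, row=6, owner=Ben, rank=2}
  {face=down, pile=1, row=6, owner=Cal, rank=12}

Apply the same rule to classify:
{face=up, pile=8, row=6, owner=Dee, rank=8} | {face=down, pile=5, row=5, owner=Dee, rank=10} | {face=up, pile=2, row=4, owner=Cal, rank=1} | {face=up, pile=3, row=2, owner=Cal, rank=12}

Negative, Negative, Negative, Positive

One predicate separates the groups cleanly: face is up AND row ≤ 2.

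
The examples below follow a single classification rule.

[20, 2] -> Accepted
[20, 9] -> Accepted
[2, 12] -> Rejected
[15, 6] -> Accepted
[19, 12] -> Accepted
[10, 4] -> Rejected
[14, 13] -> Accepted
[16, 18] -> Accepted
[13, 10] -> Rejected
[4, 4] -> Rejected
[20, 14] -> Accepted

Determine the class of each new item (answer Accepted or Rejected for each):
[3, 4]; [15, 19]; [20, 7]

The simplest hypothesis consistent with all the labels is: first ≥ 14.
[3, 4]: first 3 — fails the rule, so Rejected.
[15, 19]: first 15 — fits, so Accepted.
[20, 7]: first 20 — fits, so Accepted.

Rejected, Accepted, Accepted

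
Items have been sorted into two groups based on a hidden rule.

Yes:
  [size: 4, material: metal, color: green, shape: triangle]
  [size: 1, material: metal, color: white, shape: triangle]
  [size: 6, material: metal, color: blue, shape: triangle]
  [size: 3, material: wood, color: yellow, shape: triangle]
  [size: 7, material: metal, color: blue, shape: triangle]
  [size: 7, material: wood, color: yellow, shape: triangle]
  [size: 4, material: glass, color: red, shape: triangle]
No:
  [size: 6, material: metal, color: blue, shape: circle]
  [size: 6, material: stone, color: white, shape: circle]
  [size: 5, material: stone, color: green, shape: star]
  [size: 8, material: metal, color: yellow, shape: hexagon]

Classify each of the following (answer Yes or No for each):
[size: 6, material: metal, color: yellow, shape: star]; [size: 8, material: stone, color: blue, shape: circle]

No, No

The classifier is using: shape is triangle.
[size: 6, material: metal, color: yellow, shape: star] — shape is star, hence No.
[size: 8, material: stone, color: blue, shape: circle] — shape is circle, hence No.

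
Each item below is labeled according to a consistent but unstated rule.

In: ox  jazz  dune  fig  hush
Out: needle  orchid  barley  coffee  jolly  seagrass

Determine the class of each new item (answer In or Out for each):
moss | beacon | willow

In, Out, Out

A rule that fits every label: length ≤ 4 — true of each 'In' example, false of each 'Out' one.
moss: length 4 — checks out, so In.
beacon: length 6 — doesn't match, so Out.
willow: length 6 — doesn't match, so Out.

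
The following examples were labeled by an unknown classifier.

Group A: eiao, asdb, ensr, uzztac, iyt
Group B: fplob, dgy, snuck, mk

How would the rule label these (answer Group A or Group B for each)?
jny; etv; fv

The classifier is using: starts with a vowel.
jny → starts with 'j' → Group B.
etv → starts with 'e' → Group A.
fv → starts with 'f' → Group B.

Group B, Group A, Group B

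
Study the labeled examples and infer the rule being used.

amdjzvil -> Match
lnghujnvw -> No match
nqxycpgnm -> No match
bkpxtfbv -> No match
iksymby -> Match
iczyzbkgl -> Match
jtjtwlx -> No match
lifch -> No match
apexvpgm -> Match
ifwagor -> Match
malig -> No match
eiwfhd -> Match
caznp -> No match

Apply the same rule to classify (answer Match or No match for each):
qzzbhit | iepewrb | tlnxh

No match, Match, No match

The pattern is that an item is 'Match' exactly when: starts with a vowel.
qzzbhit: No match (starts with 'q'). iepewrb: Match (starts with 'i'). tlnxh: No match (starts with 't').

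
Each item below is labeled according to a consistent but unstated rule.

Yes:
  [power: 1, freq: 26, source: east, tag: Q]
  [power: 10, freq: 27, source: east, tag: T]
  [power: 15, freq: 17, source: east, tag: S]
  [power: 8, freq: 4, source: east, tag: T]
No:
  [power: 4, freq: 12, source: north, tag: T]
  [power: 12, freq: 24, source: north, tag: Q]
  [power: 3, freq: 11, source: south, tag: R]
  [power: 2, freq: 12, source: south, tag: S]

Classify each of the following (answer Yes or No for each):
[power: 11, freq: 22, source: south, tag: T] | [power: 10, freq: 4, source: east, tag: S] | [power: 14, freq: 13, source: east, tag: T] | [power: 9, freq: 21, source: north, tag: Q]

No, Yes, Yes, No

One predicate separates the groups cleanly: source is east.
[power: 11, freq: 22, source: south, tag: T]: source is south — doesn't qualify, so No. [power: 10, freq: 4, source: east, tag: S]: source is east — passes, so Yes. [power: 14, freq: 13, source: east, tag: T]: source is east — passes, so Yes. [power: 9, freq: 21, source: north, tag: Q]: source is north — doesn't qualify, so No.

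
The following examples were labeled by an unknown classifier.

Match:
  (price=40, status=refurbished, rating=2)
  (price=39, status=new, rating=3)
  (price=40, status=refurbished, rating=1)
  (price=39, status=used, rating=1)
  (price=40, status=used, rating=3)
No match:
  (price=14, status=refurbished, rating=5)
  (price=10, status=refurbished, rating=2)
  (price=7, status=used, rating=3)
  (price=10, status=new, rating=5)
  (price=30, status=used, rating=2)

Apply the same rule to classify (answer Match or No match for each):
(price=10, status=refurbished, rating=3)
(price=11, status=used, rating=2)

'Match' ⟺ price ≥ 39.

No match, No match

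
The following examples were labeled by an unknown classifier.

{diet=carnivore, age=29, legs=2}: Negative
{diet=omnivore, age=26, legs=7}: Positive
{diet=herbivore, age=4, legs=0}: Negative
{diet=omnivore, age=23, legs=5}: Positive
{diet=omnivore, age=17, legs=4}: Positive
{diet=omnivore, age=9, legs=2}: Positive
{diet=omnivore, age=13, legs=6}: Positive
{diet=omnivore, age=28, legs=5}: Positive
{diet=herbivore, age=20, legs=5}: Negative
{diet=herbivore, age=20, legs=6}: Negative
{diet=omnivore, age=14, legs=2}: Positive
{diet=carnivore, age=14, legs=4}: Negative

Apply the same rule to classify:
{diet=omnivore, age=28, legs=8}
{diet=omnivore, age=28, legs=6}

The pattern is that an item is 'Positive' exactly when: diet is omnivore.
{diet=omnivore, age=28, legs=8}: Positive (diet is omnivore).
{diet=omnivore, age=28, legs=6}: Positive (diet is omnivore).

Positive, Positive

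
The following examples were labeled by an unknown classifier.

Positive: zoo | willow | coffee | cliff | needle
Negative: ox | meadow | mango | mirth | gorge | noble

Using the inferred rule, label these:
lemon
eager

A rule that fits every label: has a double letter — true of each 'Positive' example, false of each 'Negative' one.
lemon: no doubled letter, doesn't match → Negative.
eager: no doubled letter, doesn't match → Negative.

Negative, Negative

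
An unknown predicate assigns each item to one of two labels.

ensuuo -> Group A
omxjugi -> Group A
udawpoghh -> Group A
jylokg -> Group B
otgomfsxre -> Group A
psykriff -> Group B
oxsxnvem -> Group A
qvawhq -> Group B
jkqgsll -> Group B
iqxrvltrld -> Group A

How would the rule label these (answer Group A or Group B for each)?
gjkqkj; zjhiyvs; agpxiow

Group B, Group B, Group A

The distinguishing property — starts with a vowel — holds for all the 'Group A' cases and none of the 'Group B' cases.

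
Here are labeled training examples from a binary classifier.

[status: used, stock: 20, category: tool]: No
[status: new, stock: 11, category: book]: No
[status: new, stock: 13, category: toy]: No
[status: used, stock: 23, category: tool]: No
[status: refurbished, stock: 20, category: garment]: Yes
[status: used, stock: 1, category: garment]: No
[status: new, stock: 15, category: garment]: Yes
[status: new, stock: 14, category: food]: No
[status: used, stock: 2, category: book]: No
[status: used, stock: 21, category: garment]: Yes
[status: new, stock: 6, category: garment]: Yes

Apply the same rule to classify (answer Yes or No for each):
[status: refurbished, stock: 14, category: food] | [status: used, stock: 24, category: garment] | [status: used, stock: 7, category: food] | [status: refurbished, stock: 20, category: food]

The common property of the 'Yes' items is: category is garment AND stock ≥ 2. No 'No' item has it.
[status: refurbished, stock: 14, category: food]: category is food, stock = 14 — does not pass, so No. [status: used, stock: 24, category: garment]: category is garment, stock = 24 — satisfies this, so Yes. [status: used, stock: 7, category: food]: category is food, stock = 7 — does not pass, so No. [status: refurbished, stock: 20, category: food]: category is food, stock = 20 — does not pass, so No.

No, Yes, No, No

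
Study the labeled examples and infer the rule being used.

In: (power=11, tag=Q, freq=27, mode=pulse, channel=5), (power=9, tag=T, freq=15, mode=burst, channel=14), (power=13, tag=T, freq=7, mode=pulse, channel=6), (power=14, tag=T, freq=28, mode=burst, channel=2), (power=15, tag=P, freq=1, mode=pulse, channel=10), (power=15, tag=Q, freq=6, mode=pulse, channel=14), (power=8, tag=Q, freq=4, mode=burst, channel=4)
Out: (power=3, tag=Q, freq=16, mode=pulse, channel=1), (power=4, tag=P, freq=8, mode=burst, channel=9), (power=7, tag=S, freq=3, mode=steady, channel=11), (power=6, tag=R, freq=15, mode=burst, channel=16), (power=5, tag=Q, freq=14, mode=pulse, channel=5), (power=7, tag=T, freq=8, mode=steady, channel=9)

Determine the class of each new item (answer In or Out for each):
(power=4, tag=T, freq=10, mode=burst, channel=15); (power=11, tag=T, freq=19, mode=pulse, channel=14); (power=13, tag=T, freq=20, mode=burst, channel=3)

A rule that fits every label: power ≥ 8 — true of each 'In' example, false of each 'Out' one.
(power=4, tag=T, freq=10, mode=burst, channel=15): Out (power = 4). (power=11, tag=T, freq=19, mode=pulse, channel=14): In (power = 11). (power=13, tag=T, freq=20, mode=burst, channel=3): In (power = 13).

Out, In, In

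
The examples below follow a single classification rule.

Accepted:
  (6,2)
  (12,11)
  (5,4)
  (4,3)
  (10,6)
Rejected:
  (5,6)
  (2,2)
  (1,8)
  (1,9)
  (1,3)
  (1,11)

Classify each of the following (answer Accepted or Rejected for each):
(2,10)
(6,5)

The pattern is that an item is 'Accepted' exactly when: first > second.
(2,10): 2 < 10, doesn't qualify → Rejected.
(6,5): 6 > 5, has this property → Accepted.

Rejected, Accepted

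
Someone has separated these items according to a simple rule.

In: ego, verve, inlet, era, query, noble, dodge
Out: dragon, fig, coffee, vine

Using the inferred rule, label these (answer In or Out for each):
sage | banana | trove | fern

A rule that fits every label: odd length AND contains 'e' — true of each 'In' example, false of each 'Out' one.

Out, Out, In, Out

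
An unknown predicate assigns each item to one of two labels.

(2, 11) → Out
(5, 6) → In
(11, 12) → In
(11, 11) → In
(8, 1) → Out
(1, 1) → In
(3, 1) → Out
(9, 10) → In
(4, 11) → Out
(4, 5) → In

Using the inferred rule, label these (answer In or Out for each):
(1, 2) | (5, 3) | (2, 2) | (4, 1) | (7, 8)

In, Out, In, Out, In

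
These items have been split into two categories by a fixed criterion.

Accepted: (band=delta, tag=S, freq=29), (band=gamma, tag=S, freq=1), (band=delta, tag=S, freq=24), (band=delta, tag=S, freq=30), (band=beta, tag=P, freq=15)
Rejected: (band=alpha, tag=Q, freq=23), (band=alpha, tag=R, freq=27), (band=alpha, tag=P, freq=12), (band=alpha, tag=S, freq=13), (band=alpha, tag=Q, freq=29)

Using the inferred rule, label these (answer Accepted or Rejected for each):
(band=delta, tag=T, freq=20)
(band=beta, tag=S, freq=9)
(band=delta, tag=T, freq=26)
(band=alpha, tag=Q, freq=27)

Accepted, Accepted, Accepted, Rejected

All 'Accepted' examples share one property — band is not alpha — and every 'Rejected' example lacks it.
(band=delta, tag=T, freq=20): band is delta — has this property, so Accepted.
(band=beta, tag=S, freq=9): band is beta — has this property, so Accepted.
(band=delta, tag=T, freq=26): band is delta — has this property, so Accepted.
(band=alpha, tag=Q, freq=27): band is alpha — doesn't match, so Rejected.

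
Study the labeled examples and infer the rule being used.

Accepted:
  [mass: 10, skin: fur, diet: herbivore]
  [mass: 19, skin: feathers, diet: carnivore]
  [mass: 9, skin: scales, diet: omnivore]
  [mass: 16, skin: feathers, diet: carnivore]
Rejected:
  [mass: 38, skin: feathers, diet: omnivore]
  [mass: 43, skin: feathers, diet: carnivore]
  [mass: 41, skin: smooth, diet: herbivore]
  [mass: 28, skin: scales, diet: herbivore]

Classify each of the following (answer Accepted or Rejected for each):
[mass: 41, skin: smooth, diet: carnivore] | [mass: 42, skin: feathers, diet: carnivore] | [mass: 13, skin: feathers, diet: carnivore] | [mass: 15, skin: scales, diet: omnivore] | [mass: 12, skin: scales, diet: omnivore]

The simplest hypothesis consistent with all the labels is: mass ≤ 19.

Rejected, Rejected, Accepted, Accepted, Accepted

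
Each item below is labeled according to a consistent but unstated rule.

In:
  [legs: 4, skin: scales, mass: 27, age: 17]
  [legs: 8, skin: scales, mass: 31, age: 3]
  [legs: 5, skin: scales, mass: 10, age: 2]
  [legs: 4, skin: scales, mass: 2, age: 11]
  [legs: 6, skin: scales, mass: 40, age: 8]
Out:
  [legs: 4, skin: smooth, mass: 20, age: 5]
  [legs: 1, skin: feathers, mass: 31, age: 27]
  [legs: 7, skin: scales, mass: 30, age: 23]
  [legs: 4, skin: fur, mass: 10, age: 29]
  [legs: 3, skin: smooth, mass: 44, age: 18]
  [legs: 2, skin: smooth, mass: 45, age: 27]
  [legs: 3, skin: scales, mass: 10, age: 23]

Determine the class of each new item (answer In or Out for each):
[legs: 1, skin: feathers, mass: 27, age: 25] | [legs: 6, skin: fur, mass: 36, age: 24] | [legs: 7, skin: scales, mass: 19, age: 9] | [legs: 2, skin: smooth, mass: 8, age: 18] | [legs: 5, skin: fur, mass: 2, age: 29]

Out, Out, In, Out, Out

A rule that fits every label: skin is scales AND age ≤ 17 — true of each 'In' example, false of each 'Out' one.
[legs: 1, skin: feathers, mass: 27, age: 25]: skin is feathers, age = 25, does not satisfy this → Out.
[legs: 6, skin: fur, mass: 36, age: 24]: skin is fur, age = 24, does not satisfy this → Out.
[legs: 7, skin: scales, mass: 19, age: 9]: skin is scales, age = 9, passes → In.
[legs: 2, skin: smooth, mass: 8, age: 18]: skin is smooth, age = 18, does not satisfy this → Out.
[legs: 5, skin: fur, mass: 2, age: 29]: skin is fur, age = 29, does not satisfy this → Out.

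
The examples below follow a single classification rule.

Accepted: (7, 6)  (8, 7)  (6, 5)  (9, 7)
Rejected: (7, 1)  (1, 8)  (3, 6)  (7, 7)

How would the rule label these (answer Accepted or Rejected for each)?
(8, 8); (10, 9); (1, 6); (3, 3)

Rejected, Accepted, Rejected, Rejected

All 'Accepted' examples share one property — first > second AND sum ≥ 9 — and every 'Rejected' example lacks it.
(8, 8): Rejected (8 = 8, 8+8 = 16). (10, 9): Accepted (10 > 9, 10+9 = 19). (1, 6): Rejected (1 < 6, 1+6 = 7). (3, 3): Rejected (3 = 3, 3+3 = 6).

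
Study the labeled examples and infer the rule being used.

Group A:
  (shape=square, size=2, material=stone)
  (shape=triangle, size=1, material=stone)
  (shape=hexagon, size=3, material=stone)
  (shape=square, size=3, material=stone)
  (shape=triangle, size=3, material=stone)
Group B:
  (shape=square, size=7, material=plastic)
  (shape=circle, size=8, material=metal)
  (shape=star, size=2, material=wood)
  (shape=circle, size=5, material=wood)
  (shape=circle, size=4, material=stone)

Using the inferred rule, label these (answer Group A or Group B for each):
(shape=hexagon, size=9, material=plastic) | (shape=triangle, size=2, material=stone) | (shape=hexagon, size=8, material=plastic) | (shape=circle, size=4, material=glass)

The common property of the 'Group A' items is: material is stone AND size ≤ 3. No 'Group B' item has it.
(shape=hexagon, size=9, material=plastic) — material is plastic, size = 9, hence Group B. (shape=triangle, size=2, material=stone) — material is stone, size = 2, hence Group A. (shape=hexagon, size=8, material=plastic) — material is plastic, size = 8, hence Group B. (shape=circle, size=4, material=glass) — material is glass, size = 4, hence Group B.

Group B, Group A, Group B, Group B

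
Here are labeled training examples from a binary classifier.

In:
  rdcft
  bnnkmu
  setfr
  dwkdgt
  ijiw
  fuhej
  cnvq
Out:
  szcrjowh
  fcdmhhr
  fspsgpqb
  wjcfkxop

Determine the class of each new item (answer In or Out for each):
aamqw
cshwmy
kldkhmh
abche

In, In, Out, In

The distinguishing property — length ≤ 6 — holds for all the 'In' cases and none of the 'Out' cases.
aamqw — length 5, hence In. cshwmy — length 6, hence In. kldkhmh — length 7, hence Out. abche — length 5, hence In.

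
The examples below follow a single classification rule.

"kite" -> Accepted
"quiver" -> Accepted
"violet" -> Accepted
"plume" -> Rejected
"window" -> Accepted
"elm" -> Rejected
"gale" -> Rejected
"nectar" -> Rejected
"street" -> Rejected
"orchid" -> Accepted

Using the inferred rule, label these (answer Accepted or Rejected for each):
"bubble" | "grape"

Rejected, Rejected

Comparing the two groups points to one rule — contains 'i'.
"bubble": no 'i' — lacks this property, so Rejected. "grape": no 'i' — lacks this property, so Rejected.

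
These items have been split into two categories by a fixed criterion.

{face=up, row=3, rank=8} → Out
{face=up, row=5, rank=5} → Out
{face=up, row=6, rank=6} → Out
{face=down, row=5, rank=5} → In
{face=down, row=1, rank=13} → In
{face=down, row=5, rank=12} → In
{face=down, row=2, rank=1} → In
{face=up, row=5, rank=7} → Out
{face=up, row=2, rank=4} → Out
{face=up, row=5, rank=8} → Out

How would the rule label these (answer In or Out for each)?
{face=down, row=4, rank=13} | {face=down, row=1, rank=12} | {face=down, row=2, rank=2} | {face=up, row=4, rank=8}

In, In, In, Out

Looking at the examples, the only property every 'In' case has and every 'Out' case lacks is: face is down.
{face=down, row=4, rank=13}: face is down, fits → In.
{face=down, row=1, rank=12}: face is down, fits → In.
{face=down, row=2, rank=2}: face is down, fits → In.
{face=up, row=4, rank=8}: face is up, doesn't qualify → Out.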